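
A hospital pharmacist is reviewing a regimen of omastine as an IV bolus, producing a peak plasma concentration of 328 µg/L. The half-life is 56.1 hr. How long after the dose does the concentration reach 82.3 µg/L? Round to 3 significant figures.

k = ln 2 / 56.1 = 0.01236 hr⁻¹
C(t) = C₀ e^(−kt)  ⇒  t = ln(C₀/C) / k
t = ln(328/82.3) / 0.01236 = 1.383 / 0.01236 ≈ 112 hours

112 hours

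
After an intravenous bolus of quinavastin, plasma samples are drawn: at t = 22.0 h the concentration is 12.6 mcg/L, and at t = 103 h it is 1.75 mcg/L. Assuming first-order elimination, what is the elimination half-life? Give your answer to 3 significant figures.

28.4 hours

k = ln(C₁/C₂) / (t₂ − t₁) = ln(12.6/1.75) / (103 − 22.0)
  = 1.974 / 81.00 = 0.02437 h⁻¹
t½ = ln 2 / k = ln 2 / 0.02437 ≈ 28.4 hours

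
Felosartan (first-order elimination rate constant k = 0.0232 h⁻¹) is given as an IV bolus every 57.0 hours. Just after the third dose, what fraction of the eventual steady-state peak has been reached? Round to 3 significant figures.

0.981

f_n = 1 − e^(−nkτ) = 1 − e^(−3 × 0.02320 × 57.0) = 1 − e^(−3.967) = 1 − 0.01893 ≈ 0.981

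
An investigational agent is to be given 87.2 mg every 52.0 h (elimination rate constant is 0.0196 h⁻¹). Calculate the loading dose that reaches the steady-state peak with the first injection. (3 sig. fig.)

Accumulation ratio R = 1 / (1 − e^(−kτ)) = 1 / (1 − e^(−0.01960×52.0)) = 1 / (1 − 0.3609) = 1.565
Loading dose = maintenance dose × R = 87.2 × 1.565 ≈ 136 mg

136 mg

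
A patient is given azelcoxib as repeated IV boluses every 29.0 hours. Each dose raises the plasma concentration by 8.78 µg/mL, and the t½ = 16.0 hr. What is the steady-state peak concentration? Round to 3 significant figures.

k = ln 2 / 16.0 = 0.04332 hr⁻¹
Fraction remaining after one interval: e^(−kτ) = e^(−0.04332 × 29.0) = 0.2847
R = 1 / (1 − 0.2847) = 1.398
Css,max = 8.78 × 1.398 ≈ 12.3 µg/mL

12.3 µg/mL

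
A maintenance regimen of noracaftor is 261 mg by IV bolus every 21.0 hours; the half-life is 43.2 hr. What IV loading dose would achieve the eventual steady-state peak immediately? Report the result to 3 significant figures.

912 mg

k = ln 2 / 43.2 = 0.01605 hr⁻¹
Accumulation ratio R = 1 / (1 − e^(−kτ)) = 1 / (1 − e^(−0.01605×21.0)) = 1 / (1 − 0.7139) = 3.496
Loading dose = maintenance dose × R = 261 × 3.496 ≈ 912 mg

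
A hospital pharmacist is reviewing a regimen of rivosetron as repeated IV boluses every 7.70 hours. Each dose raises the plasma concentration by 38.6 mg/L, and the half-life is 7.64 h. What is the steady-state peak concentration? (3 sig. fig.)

k = ln 2 / 7.64 = 0.09073 h⁻¹
Fraction remaining after one interval: e^(−kτ) = e^(−0.09073 × 7.70) = 0.4973
R = 1 / (1 − 0.4973) = 1.989
Css,max = 38.6 × 1.989 ≈ 76.8 mg/L

76.8 mg/L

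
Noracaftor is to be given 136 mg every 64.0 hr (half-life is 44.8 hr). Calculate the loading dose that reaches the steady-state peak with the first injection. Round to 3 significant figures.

k = ln 2 / 44.8 = 0.01547 hr⁻¹
Accumulation ratio R = 1 / (1 − e^(−kτ)) = 1 / (1 − e^(−0.01547×64.0)) = 1 / (1 − 0.3715) = 1.591
Loading dose = maintenance dose × R = 136 × 1.591 ≈ 216 mg

216 mg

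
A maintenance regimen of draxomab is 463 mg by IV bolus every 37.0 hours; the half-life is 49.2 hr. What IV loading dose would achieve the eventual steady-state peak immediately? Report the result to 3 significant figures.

1140 mg

k = ln 2 / 49.2 = 0.01409 hr⁻¹
Accumulation ratio R = 1 / (1 − e^(−kτ)) = 1 / (1 − e^(−0.01409×37.0)) = 1 / (1 − 0.5938) = 2.462
Loading dose = maintenance dose × R = 463 × 2.462 ≈ 1140 mg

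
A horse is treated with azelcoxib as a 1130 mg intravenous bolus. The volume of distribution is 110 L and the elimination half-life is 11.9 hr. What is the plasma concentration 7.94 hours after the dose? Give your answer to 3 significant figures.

C₀ = dose / V = 1130 / 110 = 10.27 µg/mL
k = ln 2 / 11.9 = 0.05825 hr⁻¹
C(t) = C₀ e^(−kt) = 10.27 × e^(−0.05825 × 7.94) = 10.27 × e^(−0.4625) = 10.27 × 0.6297 ≈ 6.47 µg/mL

6.47 µg/mL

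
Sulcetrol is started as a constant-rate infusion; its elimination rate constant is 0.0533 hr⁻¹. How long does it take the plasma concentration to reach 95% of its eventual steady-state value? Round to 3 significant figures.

56.2 hours

f = 1 − e^(−kt)  ⇒  t = −ln(1 − f) / k
t = −ln(1 − 0.95) / 0.05330 = 2.996 / 0.05330 ≈ 56.2 hours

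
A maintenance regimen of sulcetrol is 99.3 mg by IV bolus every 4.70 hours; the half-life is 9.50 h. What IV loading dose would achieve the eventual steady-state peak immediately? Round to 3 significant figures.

342 mg

k = ln 2 / 9.50 = 0.07296 h⁻¹
Accumulation ratio R = 1 / (1 − e^(−kτ)) = 1 / (1 − e^(−0.07296×4.70)) = 1 / (1 − 0.7097) = 3.445
Loading dose = maintenance dose × R = 99.3 × 3.445 ≈ 342 mg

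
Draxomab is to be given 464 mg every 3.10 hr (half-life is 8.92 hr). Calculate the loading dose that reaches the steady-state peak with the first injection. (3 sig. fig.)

2170 mg

k = ln 2 / 8.92 = 0.07771 hr⁻¹
Accumulation ratio R = 1 / (1 − e^(−kτ)) = 1 / (1 − e^(−0.07771×3.10)) = 1 / (1 − 0.7859) = 4.671
Loading dose = maintenance dose × R = 464 × 4.671 ≈ 2170 mg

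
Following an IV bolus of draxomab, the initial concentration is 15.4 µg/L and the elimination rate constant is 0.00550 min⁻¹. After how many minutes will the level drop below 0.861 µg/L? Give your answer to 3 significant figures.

C(t) = C₀ e^(−kt)  ⇒  t = ln(C₀/C) / k
t = ln(15.4/0.861) / 0.005500 = 2.884 / 0.005500 ≈ 524 minutes

524 minutes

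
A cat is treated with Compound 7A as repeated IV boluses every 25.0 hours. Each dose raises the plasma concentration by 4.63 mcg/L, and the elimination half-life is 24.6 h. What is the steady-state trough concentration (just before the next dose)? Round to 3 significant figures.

k = ln 2 / 24.6 = 0.02818 h⁻¹
Fraction remaining after one interval: e^(−kτ) = e^(−0.02818 × 25.0) = 0.4944
R = 1 / (1 − 0.4944) = 1.978
Css,max = 4.63 × 1.978 = 9.157 mcg/L
Css,min = Css,max × e^(−kτ) = 9.157 × 0.4944 ≈ 4.53 mcg/L

4.53 mcg/L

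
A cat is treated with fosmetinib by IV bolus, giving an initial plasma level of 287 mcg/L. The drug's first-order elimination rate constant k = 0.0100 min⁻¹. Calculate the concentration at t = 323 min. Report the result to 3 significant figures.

11.4 mcg/L

C(t) = C₀ e^(−kt) = 287 × e^(−0.01000 × 323) = 287 × e^(−3.230) = 287 × 0.03956 ≈ 11.4 mcg/L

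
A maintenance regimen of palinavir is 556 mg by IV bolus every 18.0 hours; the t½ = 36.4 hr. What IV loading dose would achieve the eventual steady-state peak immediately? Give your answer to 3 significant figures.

1920 mg

k = ln 2 / 36.4 = 0.01904 hr⁻¹
Accumulation ratio R = 1 / (1 − e^(−kτ)) = 1 / (1 − e^(−0.01904×18.0)) = 1 / (1 − 0.7098) = 3.446
Loading dose = maintenance dose × R = 556 × 3.446 ≈ 1920 mg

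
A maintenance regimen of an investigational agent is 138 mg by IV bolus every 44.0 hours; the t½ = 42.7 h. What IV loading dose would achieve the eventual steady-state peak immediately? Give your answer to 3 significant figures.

k = ln 2 / 42.7 = 0.01623 h⁻¹
Accumulation ratio R = 1 / (1 − e^(−kτ)) = 1 / (1 − e^(−0.01623×44.0)) = 1 / (1 − 0.4896) = 1.959
Loading dose = maintenance dose × R = 138 × 1.959 ≈ 270 mg

270 mg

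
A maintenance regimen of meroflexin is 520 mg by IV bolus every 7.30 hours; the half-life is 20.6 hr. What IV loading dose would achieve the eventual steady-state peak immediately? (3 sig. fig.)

k = ln 2 / 20.6 = 0.03365 hr⁻¹
Accumulation ratio R = 1 / (1 − e^(−kτ)) = 1 / (1 − e^(−0.03365×7.30)) = 1 / (1 − 0.7822) = 4.592
Loading dose = maintenance dose × R = 520 × 4.592 ≈ 2390 mg

2390 mg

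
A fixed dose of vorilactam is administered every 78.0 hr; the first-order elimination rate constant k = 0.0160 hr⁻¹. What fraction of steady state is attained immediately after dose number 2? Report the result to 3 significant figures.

f_n = 1 − e^(−nkτ) = 1 − e^(−2 × 0.01600 × 78.0) = 1 − e^(−2.496) = 1 − 0.08241 ≈ 0.918

0.918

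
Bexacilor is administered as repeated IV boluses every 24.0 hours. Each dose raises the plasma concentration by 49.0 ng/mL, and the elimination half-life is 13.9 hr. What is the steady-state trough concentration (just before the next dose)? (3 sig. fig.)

k = ln 2 / 13.9 = 0.04987 hr⁻¹
Fraction remaining after one interval: e^(−kτ) = e^(−0.04987 × 24.0) = 0.3022
R = 1 / (1 − 0.3022) = 1.433
Css,max = 49.0 × 1.433 = 70.22 ng/mL
Css,min = Css,max × e^(−kτ) = 70.22 × 0.3022 ≈ 21.2 ng/mL

21.2 ng/mL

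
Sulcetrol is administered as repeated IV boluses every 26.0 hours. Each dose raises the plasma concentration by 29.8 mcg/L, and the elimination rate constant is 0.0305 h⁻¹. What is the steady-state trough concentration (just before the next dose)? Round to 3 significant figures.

24.6 mcg/L

Fraction remaining after one interval: e^(−kτ) = e^(−0.03050 × 26.0) = 0.4525
R = 1 / (1 − 0.4525) = 1.826
Css,max = 29.8 × 1.826 = 54.43 mcg/L
Css,min = Css,max × e^(−kτ) = 54.43 × 0.4525 ≈ 24.6 mcg/L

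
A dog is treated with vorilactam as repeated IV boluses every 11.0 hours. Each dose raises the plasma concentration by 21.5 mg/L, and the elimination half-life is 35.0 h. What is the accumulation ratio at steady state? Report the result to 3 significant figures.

k = ln 2 / 35.0 = 0.01980 h⁻¹
Fraction remaining after one interval: e^(−kτ) = e^(−0.01980 × 11.0) = 0.8042
R = 1 / (1 − 0.8042) = 1 / 0.1958 ≈ 5.11

5.11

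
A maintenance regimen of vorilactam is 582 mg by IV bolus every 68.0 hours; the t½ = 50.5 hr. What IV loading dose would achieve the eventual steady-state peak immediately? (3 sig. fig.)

959 mg

k = ln 2 / 50.5 = 0.01373 hr⁻¹
Accumulation ratio R = 1 / (1 − e^(−kτ)) = 1 / (1 − e^(−0.01373×68.0)) = 1 / (1 − 0.3932) = 1.648
Loading dose = maintenance dose × R = 582 × 1.648 ≈ 959 mg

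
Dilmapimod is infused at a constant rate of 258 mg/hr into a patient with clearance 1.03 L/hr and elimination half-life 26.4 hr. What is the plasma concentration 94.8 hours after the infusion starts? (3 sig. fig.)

Css = rate / CL = 258 / 1.03 = 250.5 mg/L
k = ln 2 / 26.4 = 0.02626 hr⁻¹
C(t) = Css (1 − e^(−kt)) = 250.5 × (1 − e^(−2.489)) = 250.5 × 0.9170 ≈ 230 mg/L

230 mg/L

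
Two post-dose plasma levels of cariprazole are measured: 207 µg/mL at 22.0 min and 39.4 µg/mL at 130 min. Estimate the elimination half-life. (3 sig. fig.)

45.1 minutes

k = ln(C₁/C₂) / (t₂ − t₁) = ln(207/39.4) / (130 − 22.0)
  = 1.659 / 108.0 = 0.01536 min⁻¹
t½ = ln 2 / k = ln 2 / 0.01536 ≈ 45.1 minutes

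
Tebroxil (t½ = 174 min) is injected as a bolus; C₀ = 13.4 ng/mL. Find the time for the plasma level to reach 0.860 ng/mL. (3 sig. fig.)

689 minutes

k = ln 2 / 174 = 0.003984 min⁻¹
C(t) = C₀ e^(−kt)  ⇒  t = ln(C₀/C) / k
t = ln(13.4/0.860) / 0.003984 = 2.746 / 0.003984 ≈ 689 minutes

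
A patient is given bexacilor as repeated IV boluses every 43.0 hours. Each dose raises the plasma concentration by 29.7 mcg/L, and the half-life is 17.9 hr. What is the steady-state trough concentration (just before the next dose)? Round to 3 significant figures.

6.93 mcg/L

k = ln 2 / 17.9 = 0.03872 hr⁻¹
Fraction remaining after one interval: e^(−kτ) = e^(−0.03872 × 43.0) = 0.1892
R = 1 / (1 − 0.1892) = 1.233
Css,max = 29.7 × 1.233 = 36.63 mcg/L
Css,min = Css,max × e^(−kτ) = 36.63 × 0.1892 ≈ 6.93 mcg/L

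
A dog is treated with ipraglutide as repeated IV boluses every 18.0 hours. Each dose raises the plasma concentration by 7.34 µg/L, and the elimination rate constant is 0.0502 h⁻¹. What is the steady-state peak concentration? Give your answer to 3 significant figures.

12.3 µg/L

Fraction remaining after one interval: e^(−kτ) = e^(−0.05020 × 18.0) = 0.4051
R = 1 / (1 − 0.4051) = 1.681
Css,max = 7.34 × 1.681 ≈ 12.3 µg/L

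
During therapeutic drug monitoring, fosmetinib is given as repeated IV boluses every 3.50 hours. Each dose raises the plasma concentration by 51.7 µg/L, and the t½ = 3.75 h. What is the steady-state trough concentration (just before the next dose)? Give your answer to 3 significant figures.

56.8 µg/L

k = ln 2 / 3.75 = 0.1848 h⁻¹
Fraction remaining after one interval: e^(−kτ) = e^(−0.1848 × 3.50) = 0.5236
R = 1 / (1 − 0.5236) = 2.099
Css,max = 51.7 × 2.099 = 108.5 µg/L
Css,min = Css,max × e^(−kτ) = 108.5 × 0.5236 ≈ 56.8 µg/L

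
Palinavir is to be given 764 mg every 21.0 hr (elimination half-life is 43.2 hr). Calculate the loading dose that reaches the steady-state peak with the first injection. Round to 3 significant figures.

2670 mg

k = ln 2 / 43.2 = 0.01605 hr⁻¹
Accumulation ratio R = 1 / (1 − e^(−kτ)) = 1 / (1 − e^(−0.01605×21.0)) = 1 / (1 − 0.7139) = 3.496
Loading dose = maintenance dose × R = 764 × 3.496 ≈ 2670 mg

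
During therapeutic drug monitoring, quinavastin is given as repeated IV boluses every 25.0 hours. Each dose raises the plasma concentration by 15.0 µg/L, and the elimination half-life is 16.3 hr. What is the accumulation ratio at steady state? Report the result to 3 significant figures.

1.53

k = ln 2 / 16.3 = 0.04252 hr⁻¹
Fraction remaining after one interval: e^(−kτ) = e^(−0.04252 × 25.0) = 0.3454
R = 1 / (1 − 0.3454) = 1 / 0.6546 ≈ 1.53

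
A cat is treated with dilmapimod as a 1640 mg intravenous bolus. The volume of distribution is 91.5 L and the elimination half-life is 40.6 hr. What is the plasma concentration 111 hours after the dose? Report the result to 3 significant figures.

2.69 mg/L

C₀ = dose / V = 1640 / 91.5 = 17.92 mg/L
k = ln 2 / 40.6 = 0.01707 hr⁻¹
C(t) = C₀ e^(−kt) = 17.92 × e^(−0.01707 × 111) = 17.92 × e^(−1.895) = 17.92 × 0.1503 ≈ 2.69 mg/L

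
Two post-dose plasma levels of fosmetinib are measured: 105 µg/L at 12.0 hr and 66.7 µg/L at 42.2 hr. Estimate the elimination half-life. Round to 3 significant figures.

46.1 hours

k = ln(C₁/C₂) / (t₂ − t₁) = ln(105/66.7) / (42.2 − 12.0)
  = 0.4538 / 30.20 = 0.01503 hr⁻¹
t½ = ln 2 / k = ln 2 / 0.01503 ≈ 46.1 hours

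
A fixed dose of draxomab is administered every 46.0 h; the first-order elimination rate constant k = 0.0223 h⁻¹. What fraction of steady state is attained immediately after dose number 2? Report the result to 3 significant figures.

f_n = 1 − e^(−nkτ) = 1 − e^(−2 × 0.02230 × 46.0) = 1 − e^(−2.052) = 1 − 0.1285 ≈ 0.871

0.871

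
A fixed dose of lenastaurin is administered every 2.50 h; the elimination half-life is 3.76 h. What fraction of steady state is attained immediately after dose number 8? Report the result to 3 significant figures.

0.975

k = ln 2 / 3.76 = 0.1843 h⁻¹
f_n = 1 − e^(−nkτ) = 1 − e^(−8 × 0.1843 × 2.50) = 1 − e^(−3.687) = 1 − 0.02505 ≈ 0.975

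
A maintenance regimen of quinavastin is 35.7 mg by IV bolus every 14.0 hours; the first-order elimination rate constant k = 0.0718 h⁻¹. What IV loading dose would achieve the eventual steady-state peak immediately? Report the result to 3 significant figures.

56.3 mg

Accumulation ratio R = 1 / (1 − e^(−kτ)) = 1 / (1 − e^(−0.07180×14.0)) = 1 / (1 − 0.3660) = 1.577
Loading dose = maintenance dose × R = 35.7 × 1.577 ≈ 56.3 mg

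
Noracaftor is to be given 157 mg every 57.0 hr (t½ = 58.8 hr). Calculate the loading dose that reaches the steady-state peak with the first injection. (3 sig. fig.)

321 mg

k = ln 2 / 58.8 = 0.01179 hr⁻¹
Accumulation ratio R = 1 / (1 − e^(−kτ)) = 1 / (1 − e^(−0.01179×57.0)) = 1 / (1 − 0.5107) = 2.044
Loading dose = maintenance dose × R = 157 × 2.044 ≈ 321 mg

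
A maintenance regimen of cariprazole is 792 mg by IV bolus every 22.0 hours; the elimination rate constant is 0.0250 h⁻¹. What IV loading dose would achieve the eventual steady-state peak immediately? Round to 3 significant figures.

1870 mg

Accumulation ratio R = 1 / (1 − e^(−kτ)) = 1 / (1 − e^(−0.02500×22.0)) = 1 / (1 − 0.5769) = 2.364
Loading dose = maintenance dose × R = 792 × 2.364 ≈ 1870 mg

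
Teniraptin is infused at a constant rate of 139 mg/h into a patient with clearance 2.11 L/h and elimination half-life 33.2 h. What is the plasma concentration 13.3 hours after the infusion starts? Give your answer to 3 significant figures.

Css = rate / CL = 139 / 2.11 = 65.88 mg/L
k = ln 2 / 33.2 = 0.02088 h⁻¹
C(t) = Css (1 − e^(−kt)) = 65.88 × (1 − e^(−0.2777)) = 65.88 × 0.2425 ≈ 16.0 mg/L

16.0 mg/L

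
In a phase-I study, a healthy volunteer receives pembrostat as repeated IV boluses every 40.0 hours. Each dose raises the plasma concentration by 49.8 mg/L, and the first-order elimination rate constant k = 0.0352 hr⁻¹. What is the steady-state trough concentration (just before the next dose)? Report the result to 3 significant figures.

Fraction remaining after one interval: e^(−kτ) = e^(−0.03520 × 40.0) = 0.2446
R = 1 / (1 − 0.2446) = 1.324
Css,max = 49.8 × 1.324 = 65.93 mg/L
Css,min = Css,max × e^(−kτ) = 65.93 × 0.2446 ≈ 16.1 mg/L

16.1 mg/L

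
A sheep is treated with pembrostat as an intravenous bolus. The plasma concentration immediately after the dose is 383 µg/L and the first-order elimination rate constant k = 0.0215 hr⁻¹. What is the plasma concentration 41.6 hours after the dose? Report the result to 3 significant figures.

157 µg/L

C(t) = C₀ e^(−kt) = 383 × e^(−0.02150 × 41.6) = 383 × e^(−0.8944) = 383 × 0.4089 ≈ 157 µg/L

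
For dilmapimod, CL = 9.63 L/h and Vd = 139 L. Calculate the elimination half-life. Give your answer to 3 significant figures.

k = CL / V = 9.63 / 139 = 0.06928 h⁻¹
t½ = ln 2 / k = ln 2 / 0.06928 ≈ 10.0 hours

10.0 hours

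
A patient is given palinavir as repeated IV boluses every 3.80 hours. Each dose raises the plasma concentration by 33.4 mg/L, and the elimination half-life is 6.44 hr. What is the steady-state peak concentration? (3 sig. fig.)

99.5 mg/L

k = ln 2 / 6.44 = 0.1076 hr⁻¹
Fraction remaining after one interval: e^(−kτ) = e^(−0.1076 × 3.80) = 0.6643
R = 1 / (1 − 0.6643) = 2.979
Css,max = 33.4 × 2.979 ≈ 99.5 mg/L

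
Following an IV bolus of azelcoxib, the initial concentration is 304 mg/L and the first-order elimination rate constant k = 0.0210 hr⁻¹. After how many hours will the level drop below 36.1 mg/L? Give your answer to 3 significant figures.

C(t) = C₀ e^(−kt)  ⇒  t = ln(C₀/C) / k
t = ln(304/36.1) / 0.02100 = 2.131 / 0.02100 ≈ 101 hours

101 hours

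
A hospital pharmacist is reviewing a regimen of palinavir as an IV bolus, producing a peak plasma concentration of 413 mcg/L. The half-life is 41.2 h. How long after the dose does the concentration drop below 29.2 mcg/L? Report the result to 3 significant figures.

k = ln 2 / 41.2 = 0.01682 h⁻¹
C(t) = C₀ e^(−kt)  ⇒  t = ln(C₀/C) / k
t = ln(413/29.2) / 0.01682 = 2.649 / 0.01682 ≈ 157 hours

157 hours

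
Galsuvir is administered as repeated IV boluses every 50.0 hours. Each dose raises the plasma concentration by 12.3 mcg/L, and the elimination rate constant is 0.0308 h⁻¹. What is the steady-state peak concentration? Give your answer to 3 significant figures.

Fraction remaining after one interval: e^(−kτ) = e^(−0.03080 × 50.0) = 0.2144
R = 1 / (1 − 0.2144) = 1.273
Css,max = 12.3 × 1.273 ≈ 15.7 mcg/L

15.7 mcg/L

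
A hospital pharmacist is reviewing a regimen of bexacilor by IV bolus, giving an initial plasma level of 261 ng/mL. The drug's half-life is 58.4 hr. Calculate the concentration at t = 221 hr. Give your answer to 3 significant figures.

k = ln 2 / 58.4 = 0.01187 hr⁻¹
C(t) = C₀ e^(−kt) = 261 × e^(−0.01187 × 221) = 261 × e^(−2.623) = 261 × 0.07258 ≈ 18.9 ng/mL

18.9 ng/mL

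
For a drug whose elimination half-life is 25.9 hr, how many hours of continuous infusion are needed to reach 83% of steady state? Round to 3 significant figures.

66.2 hours

k = ln 2 / 25.9 = 0.02676 hr⁻¹
f = 1 − e^(−kt)  ⇒  t = −ln(1 − f) / k
t = −ln(1 − 0.83) / 0.02676 = 1.772 / 0.02676 ≈ 66.2 hours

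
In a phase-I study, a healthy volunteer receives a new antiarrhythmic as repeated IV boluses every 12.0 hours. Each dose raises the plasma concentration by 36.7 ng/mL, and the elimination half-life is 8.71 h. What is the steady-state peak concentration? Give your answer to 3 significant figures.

59.7 ng/mL

k = ln 2 / 8.71 = 0.07958 h⁻¹
Fraction remaining after one interval: e^(−kτ) = e^(−0.07958 × 12.0) = 0.3848
R = 1 / (1 − 0.3848) = 1.626
Css,max = 36.7 × 1.626 ≈ 59.7 ng/mL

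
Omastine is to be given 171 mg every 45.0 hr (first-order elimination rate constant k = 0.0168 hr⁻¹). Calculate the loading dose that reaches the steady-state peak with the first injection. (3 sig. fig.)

322 mg

Accumulation ratio R = 1 / (1 − e^(−kτ)) = 1 / (1 − e^(−0.01680×45.0)) = 1 / (1 − 0.4695) = 1.885
Loading dose = maintenance dose × R = 171 × 1.885 ≈ 322 mg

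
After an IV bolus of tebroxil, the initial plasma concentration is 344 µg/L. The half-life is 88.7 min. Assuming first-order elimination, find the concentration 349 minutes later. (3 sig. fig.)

22.5 µg/L

k = ln 2 / 88.7 = 0.007815 min⁻¹
C(t) = C₀ e^(−kt) = 344 × e^(−0.007815 × 349) = 344 × e^(−2.727) = 344 × 0.06540 ≈ 22.5 µg/L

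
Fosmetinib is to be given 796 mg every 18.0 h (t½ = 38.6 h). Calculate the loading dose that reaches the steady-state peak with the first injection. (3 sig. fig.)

k = ln 2 / 38.6 = 0.01796 h⁻¹
Accumulation ratio R = 1 / (1 − e^(−kτ)) = 1 / (1 − e^(−0.01796×18.0)) = 1 / (1 − 0.7238) = 3.621
Loading dose = maintenance dose × R = 796 × 3.621 ≈ 2880 mg

2880 mg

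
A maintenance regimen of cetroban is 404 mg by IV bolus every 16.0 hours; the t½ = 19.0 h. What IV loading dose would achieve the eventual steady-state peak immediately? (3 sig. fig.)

914 mg

k = ln 2 / 19.0 = 0.03648 h⁻¹
Accumulation ratio R = 1 / (1 − e^(−kτ)) = 1 / (1 − e^(−0.03648×16.0)) = 1 / (1 − 0.5578) = 2.262
Loading dose = maintenance dose × R = 404 × 2.262 ≈ 914 mg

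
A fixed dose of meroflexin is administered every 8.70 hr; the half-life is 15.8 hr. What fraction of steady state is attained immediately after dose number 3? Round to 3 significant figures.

k = ln 2 / 15.8 = 0.04387 hr⁻¹
f_n = 1 − e^(−nkτ) = 1 − e^(−3 × 0.04387 × 8.70) = 1 − e^(−1.145) = 1 − 0.3182 ≈ 0.682

0.682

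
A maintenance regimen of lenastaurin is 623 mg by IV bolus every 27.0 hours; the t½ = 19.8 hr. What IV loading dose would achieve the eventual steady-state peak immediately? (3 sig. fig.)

k = ln 2 / 19.8 = 0.03501 hr⁻¹
Accumulation ratio R = 1 / (1 − e^(−kτ)) = 1 / (1 − e^(−0.03501×27.0)) = 1 / (1 − 0.3886) = 1.636
Loading dose = maintenance dose × R = 623 × 1.636 ≈ 1020 mg

1020 mg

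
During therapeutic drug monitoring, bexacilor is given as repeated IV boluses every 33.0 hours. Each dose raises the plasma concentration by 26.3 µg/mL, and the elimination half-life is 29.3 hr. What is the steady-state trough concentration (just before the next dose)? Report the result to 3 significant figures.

22.2 µg/mL

k = ln 2 / 29.3 = 0.02366 hr⁻¹
Fraction remaining after one interval: e^(−kτ) = e^(−0.02366 × 33.0) = 0.4581
R = 1 / (1 − 0.4581) = 1.845
Css,max = 26.3 × 1.845 = 48.53 µg/mL
Css,min = Css,max × e^(−kτ) = 48.53 × 0.4581 ≈ 22.2 µg/mL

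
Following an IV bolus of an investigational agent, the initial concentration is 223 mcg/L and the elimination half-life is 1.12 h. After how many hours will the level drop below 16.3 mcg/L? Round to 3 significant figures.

k = ln 2 / 1.12 = 0.6189 h⁻¹
C(t) = C₀ e^(−kt)  ⇒  t = ln(C₀/C) / k
t = ln(223/16.3) / 0.6189 = 2.616 / 0.6189 ≈ 4.23 hours

4.23 hours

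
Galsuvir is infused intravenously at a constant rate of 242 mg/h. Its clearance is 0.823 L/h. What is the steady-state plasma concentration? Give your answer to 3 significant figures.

Css = infusion rate / CL = 242 / 0.823 ≈ 294 µg/mL

294 µg/mL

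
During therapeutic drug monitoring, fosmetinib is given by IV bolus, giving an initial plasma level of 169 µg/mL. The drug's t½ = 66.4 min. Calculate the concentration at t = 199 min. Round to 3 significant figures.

k = ln 2 / 66.4 = 0.01044 min⁻¹
C(t) = C₀ e^(−kt) = 169 × e^(−0.01044 × 199) = 169 × e^(−2.077) = 169 × 0.1253 ≈ 21.2 µg/mL

21.2 µg/mL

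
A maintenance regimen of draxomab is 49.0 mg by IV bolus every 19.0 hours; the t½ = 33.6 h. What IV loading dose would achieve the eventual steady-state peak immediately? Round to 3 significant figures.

151 mg

k = ln 2 / 33.6 = 0.02063 h⁻¹
Accumulation ratio R = 1 / (1 − e^(−kτ)) = 1 / (1 − e^(−0.02063×19.0)) = 1 / (1 − 0.6757) = 3.084
Loading dose = maintenance dose × R = 49.0 × 3.084 ≈ 151 mg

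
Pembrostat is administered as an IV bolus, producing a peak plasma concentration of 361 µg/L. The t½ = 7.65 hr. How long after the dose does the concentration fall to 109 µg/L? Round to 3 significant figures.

13.2 hours

k = ln 2 / 7.65 = 0.09061 hr⁻¹
C(t) = C₀ e^(−kt)  ⇒  t = ln(C₀/C) / k
t = ln(361/109) / 0.09061 = 1.198 / 0.09061 ≈ 13.2 hours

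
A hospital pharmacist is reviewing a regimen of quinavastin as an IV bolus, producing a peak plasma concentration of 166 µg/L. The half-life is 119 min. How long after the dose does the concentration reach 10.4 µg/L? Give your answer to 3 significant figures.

476 minutes

k = ln 2 / 119 = 0.005825 min⁻¹
C(t) = C₀ e^(−kt)  ⇒  t = ln(C₀/C) / k
t = ln(166/10.4) / 0.005825 = 2.770 / 0.005825 ≈ 476 minutes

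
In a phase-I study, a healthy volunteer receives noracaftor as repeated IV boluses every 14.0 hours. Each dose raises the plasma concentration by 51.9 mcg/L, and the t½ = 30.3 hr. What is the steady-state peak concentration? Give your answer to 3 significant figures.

189 mcg/L

k = ln 2 / 30.3 = 0.02288 hr⁻¹
Fraction remaining after one interval: e^(−kτ) = e^(−0.02288 × 14.0) = 0.7260
R = 1 / (1 − 0.7260) = 3.649
Css,max = 51.9 × 3.649 ≈ 189 mcg/L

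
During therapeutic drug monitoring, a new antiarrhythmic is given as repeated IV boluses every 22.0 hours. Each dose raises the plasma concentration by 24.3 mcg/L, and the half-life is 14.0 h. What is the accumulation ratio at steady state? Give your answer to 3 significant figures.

k = ln 2 / 14.0 = 0.04951 h⁻¹
Fraction remaining after one interval: e^(−kτ) = e^(−0.04951 × 22.0) = 0.3365
R = 1 / (1 − 0.3365) = 1 / 0.6635 ≈ 1.51

1.51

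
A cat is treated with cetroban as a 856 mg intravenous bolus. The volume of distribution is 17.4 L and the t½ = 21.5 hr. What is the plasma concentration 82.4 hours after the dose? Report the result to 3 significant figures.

C₀ = dose / V = 856 / 17.4 = 49.20 µg/mL
k = ln 2 / 21.5 = 0.03224 hr⁻¹
C(t) = C₀ e^(−kt) = 49.20 × e^(−0.03224 × 82.4) = 49.20 × e^(−2.657) = 49.20 × 0.07019 ≈ 3.45 µg/mL

3.45 µg/mL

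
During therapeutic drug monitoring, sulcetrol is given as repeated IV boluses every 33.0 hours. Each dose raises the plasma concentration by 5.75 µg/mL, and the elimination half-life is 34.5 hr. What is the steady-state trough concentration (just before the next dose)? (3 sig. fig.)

k = ln 2 / 34.5 = 0.02009 hr⁻¹
Fraction remaining after one interval: e^(−kτ) = e^(−0.02009 × 33.0) = 0.5153
R = 1 / (1 − 0.5153) = 2.063
Css,max = 5.75 × 2.063 = 11.86 µg/mL
Css,min = Css,max × e^(−kτ) = 11.86 × 0.5153 ≈ 6.11 µg/mL

6.11 µg/mL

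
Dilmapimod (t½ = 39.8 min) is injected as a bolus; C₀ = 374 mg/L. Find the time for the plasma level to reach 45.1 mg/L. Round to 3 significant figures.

k = ln 2 / 39.8 = 0.01742 min⁻¹
C(t) = C₀ e^(−kt)  ⇒  t = ln(C₀/C) / k
t = ln(374/45.1) / 0.01742 = 2.115 / 0.01742 ≈ 121 minutes

121 minutes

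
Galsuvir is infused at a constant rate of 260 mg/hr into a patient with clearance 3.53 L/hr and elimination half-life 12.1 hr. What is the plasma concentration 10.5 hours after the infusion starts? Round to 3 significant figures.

Css = rate / CL = 260 / 3.53 = 73.65 µg/mL
k = ln 2 / 12.1 = 0.05728 hr⁻¹
C(t) = Css (1 − e^(−kt)) = 73.65 × (1 − e^(−0.6015)) = 73.65 × 0.4520 ≈ 33.3 µg/mL

33.3 µg/mL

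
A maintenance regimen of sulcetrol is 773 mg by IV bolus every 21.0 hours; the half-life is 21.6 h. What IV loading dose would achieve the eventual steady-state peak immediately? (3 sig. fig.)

1580 mg

k = ln 2 / 21.6 = 0.03209 h⁻¹
Accumulation ratio R = 1 / (1 − e^(−kτ)) = 1 / (1 − e^(−0.03209×21.0)) = 1 / (1 − 0.5097) = 2.040
Loading dose = maintenance dose × R = 773 × 2.040 ≈ 1580 mg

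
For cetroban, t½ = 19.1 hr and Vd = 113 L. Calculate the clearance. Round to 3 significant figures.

4.10 L/hr

k = ln 2 / t½ = ln 2 / 19.1 = 0.03629 hr⁻¹
CL = k · V = 0.03629 × 113 ≈ 4.10 L/hr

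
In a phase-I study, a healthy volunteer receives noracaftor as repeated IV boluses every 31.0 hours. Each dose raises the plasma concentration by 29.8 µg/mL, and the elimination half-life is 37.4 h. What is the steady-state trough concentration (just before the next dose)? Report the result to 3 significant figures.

k = ln 2 / 37.4 = 0.01853 h⁻¹
Fraction remaining after one interval: e^(−kτ) = e^(−0.01853 × 31.0) = 0.5630
R = 1 / (1 − 0.5630) = 2.288
Css,max = 29.8 × 2.288 = 68.19 µg/mL
Css,min = Css,max × e^(−kτ) = 68.19 × 0.5630 ≈ 38.4 µg/mL

38.4 µg/mL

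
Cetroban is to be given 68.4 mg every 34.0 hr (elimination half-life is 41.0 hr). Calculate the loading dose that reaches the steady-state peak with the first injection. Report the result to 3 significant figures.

156 mg

k = ln 2 / 41.0 = 0.01691 hr⁻¹
Accumulation ratio R = 1 / (1 − e^(−kτ)) = 1 / (1 − e^(−0.01691×34.0)) = 1 / (1 − 0.5628) = 2.287
Loading dose = maintenance dose × R = 68.4 × 2.287 ≈ 156 mg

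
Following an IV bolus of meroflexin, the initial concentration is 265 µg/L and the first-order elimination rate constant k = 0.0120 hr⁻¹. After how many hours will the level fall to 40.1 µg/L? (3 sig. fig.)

C(t) = C₀ e^(−kt)  ⇒  t = ln(C₀/C) / k
t = ln(265/40.1) / 0.01200 = 1.888 / 0.01200 ≈ 157 hours

157 hours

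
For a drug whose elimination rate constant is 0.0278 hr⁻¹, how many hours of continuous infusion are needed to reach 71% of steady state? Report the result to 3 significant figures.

f = 1 − e^(−kt)  ⇒  t = −ln(1 − f) / k
t = −ln(1 − 0.71) / 0.02780 = 1.238 / 0.02780 ≈ 44.5 hours

44.5 hours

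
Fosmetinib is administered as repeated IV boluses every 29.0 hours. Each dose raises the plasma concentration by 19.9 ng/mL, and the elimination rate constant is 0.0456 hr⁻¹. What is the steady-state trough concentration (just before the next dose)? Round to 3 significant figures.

7.23 ng/mL

Fraction remaining after one interval: e^(−kτ) = e^(−0.04560 × 29.0) = 0.2665
R = 1 / (1 − 0.2665) = 1.363
Css,max = 19.9 × 1.363 = 27.13 ng/mL
Css,min = Css,max × e^(−kτ) = 27.13 × 0.2665 ≈ 7.23 ng/mL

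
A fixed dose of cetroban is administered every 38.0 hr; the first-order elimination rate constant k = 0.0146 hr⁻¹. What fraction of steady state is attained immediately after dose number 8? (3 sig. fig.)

0.988

f_n = 1 − e^(−nkτ) = 1 − e^(−8 × 0.01460 × 38.0) = 1 − e^(−4.438) = 1 − 0.01181 ≈ 0.988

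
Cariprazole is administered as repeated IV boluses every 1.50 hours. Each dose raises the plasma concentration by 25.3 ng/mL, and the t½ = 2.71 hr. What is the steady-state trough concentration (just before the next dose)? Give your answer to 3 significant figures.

k = ln 2 / 2.71 = 0.2558 hr⁻¹
Fraction remaining after one interval: e^(−kτ) = e^(−0.2558 × 1.50) = 0.6814
R = 1 / (1 − 0.6814) = 3.138
Css,max = 25.3 × 3.138 = 79.40 ng/mL
Css,min = Css,max × e^(−kτ) = 79.40 × 0.6814 ≈ 54.1 ng/mL

54.1 ng/mL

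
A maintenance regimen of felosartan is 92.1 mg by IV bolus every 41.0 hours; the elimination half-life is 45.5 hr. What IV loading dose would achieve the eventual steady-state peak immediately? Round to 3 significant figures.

k = ln 2 / 45.5 = 0.01523 hr⁻¹
Accumulation ratio R = 1 / (1 − e^(−kτ)) = 1 / (1 − e^(−0.01523×41.0)) = 1 / (1 − 0.5355) = 2.153
Loading dose = maintenance dose × R = 92.1 × 2.153 ≈ 198 mg

198 mg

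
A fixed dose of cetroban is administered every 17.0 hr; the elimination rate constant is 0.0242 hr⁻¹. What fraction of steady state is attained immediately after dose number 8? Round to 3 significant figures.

0.963

f_n = 1 − e^(−nkτ) = 1 − e^(−8 × 0.02420 × 17.0) = 1 − e^(−3.291) = 1 − 0.03721 ≈ 0.963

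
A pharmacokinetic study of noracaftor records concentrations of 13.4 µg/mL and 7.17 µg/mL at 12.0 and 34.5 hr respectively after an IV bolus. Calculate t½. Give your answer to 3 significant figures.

24.9 hours

k = ln(C₁/C₂) / (t₂ − t₁) = ln(13.4/7.17) / (34.5 − 12.0)
  = 0.6253 / 22.50 = 0.02779 hr⁻¹
t½ = ln 2 / k = ln 2 / 0.02779 ≈ 24.9 hours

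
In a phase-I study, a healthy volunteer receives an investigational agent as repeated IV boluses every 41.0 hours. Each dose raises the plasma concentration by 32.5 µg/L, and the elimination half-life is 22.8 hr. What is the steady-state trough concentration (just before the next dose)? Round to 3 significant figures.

13.1 µg/L

k = ln 2 / 22.8 = 0.03040 hr⁻¹
Fraction remaining after one interval: e^(−kτ) = e^(−0.03040 × 41.0) = 0.2875
R = 1 / (1 − 0.2875) = 1.404
Css,max = 32.5 × 1.404 = 45.62 µg/L
Css,min = Css,max × e^(−kτ) = 45.62 × 0.2875 ≈ 13.1 µg/L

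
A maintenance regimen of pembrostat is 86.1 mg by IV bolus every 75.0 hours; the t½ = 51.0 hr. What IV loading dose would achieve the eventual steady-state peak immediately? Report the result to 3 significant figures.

k = ln 2 / 51.0 = 0.01359 hr⁻¹
Accumulation ratio R = 1 / (1 − e^(−kτ)) = 1 / (1 − e^(−0.01359×75.0)) = 1 / (1 − 0.3608) = 1.565
Loading dose = maintenance dose × R = 86.1 × 1.565 ≈ 135 mg

135 mg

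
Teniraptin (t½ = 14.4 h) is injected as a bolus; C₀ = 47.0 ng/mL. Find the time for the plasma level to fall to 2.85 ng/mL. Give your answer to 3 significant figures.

58.2 hours

k = ln 2 / 14.4 = 0.04814 h⁻¹
C(t) = C₀ e^(−kt)  ⇒  t = ln(C₀/C) / k
t = ln(47.0/2.85) / 0.04814 = 2.803 / 0.04814 ≈ 58.2 hours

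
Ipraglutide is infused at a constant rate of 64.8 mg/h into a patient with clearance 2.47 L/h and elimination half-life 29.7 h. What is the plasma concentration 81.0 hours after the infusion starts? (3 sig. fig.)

22.3 µg/mL

Css = rate / CL = 64.8 / 2.47 = 26.23 µg/mL
k = ln 2 / 29.7 = 0.02334 h⁻¹
C(t) = Css (1 − e^(−kt)) = 26.23 × (1 − e^(−1.890)) = 26.23 × 0.8490 ≈ 22.3 µg/mL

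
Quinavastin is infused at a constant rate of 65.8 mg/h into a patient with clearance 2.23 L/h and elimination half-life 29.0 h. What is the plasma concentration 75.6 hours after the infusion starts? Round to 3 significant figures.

Css = rate / CL = 65.8 / 2.23 = 29.51 mg/L
k = ln 2 / 29.0 = 0.02390 h⁻¹
C(t) = Css (1 − e^(−kt)) = 29.51 × (1 − e^(−1.807)) = 29.51 × 0.8358 ≈ 24.7 mg/L

24.7 mg/L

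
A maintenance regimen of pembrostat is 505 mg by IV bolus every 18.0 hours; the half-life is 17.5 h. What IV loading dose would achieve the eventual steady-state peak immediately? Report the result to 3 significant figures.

991 mg

k = ln 2 / 17.5 = 0.03961 h⁻¹
Accumulation ratio R = 1 / (1 − e^(−kτ)) = 1 / (1 − e^(−0.03961×18.0)) = 1 / (1 − 0.4902) = 1.962
Loading dose = maintenance dose × R = 505 × 1.962 ≈ 991 mg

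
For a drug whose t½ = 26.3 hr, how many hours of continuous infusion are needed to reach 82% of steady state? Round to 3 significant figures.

65.1 hours

k = ln 2 / 26.3 = 0.02636 hr⁻¹
f = 1 − e^(−kt)  ⇒  t = −ln(1 − f) / k
t = −ln(1 − 0.82) / 0.02636 = 1.715 / 0.02636 ≈ 65.1 hours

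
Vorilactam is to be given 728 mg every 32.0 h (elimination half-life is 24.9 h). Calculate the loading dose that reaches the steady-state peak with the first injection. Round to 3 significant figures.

1230 mg

k = ln 2 / 24.9 = 0.02784 h⁻¹
Accumulation ratio R = 1 / (1 − e^(−kτ)) = 1 / (1 − e^(−0.02784×32.0)) = 1 / (1 − 0.4103) = 1.696
Loading dose = maintenance dose × R = 728 × 1.696 ≈ 1230 mg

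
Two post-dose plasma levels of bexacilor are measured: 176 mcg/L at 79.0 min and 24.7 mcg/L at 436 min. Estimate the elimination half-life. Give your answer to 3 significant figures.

k = ln(C₁/C₂) / (t₂ − t₁) = ln(176/24.7) / (436 − 79.0)
  = 1.964 / 357.0 = 0.005501 min⁻¹
t½ = ln 2 / k = ln 2 / 0.005501 ≈ 126 minutes

126 minutes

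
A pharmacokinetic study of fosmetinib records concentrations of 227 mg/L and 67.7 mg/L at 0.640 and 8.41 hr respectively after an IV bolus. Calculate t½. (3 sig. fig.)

k = ln(C₁/C₂) / (t₂ − t₁) = ln(227/67.7) / (8.41 − 0.640)
  = 1.210 / 7.770 = 0.1557 hr⁻¹
t½ = ln 2 / k = ln 2 / 0.1557 ≈ 4.45 hours

4.45 hours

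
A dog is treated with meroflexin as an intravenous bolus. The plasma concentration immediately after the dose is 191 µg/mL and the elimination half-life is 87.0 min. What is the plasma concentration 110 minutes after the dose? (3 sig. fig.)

k = ln 2 / 87.0 = 0.007967 min⁻¹
110 min is 1.264 half-lives, so C = 191 × (1/2)^1.264 = 191 × 0.4163 ≈ 79.5 µg/mL

79.5 µg/mL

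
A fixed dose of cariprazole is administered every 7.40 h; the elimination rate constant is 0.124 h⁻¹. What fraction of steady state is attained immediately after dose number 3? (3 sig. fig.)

f_n = 1 − e^(−nkτ) = 1 − e^(−3 × 0.1240 × 7.40) = 1 − e^(−2.753) = 1 − 0.06375 ≈ 0.936

0.936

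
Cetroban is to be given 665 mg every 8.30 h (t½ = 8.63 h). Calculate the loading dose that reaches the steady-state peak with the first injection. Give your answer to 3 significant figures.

1370 mg

k = ln 2 / 8.63 = 0.08032 h⁻¹
Accumulation ratio R = 1 / (1 − e^(−kτ)) = 1 / (1 − e^(−0.08032×8.30)) = 1 / (1 − 0.5134) = 2.055
Loading dose = maintenance dose × R = 665 × 2.055 ≈ 1370 mg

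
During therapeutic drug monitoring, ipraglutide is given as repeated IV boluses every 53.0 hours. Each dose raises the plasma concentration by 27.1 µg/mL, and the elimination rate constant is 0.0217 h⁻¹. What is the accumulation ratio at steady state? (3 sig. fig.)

1.46

Fraction remaining after one interval: e^(−kτ) = e^(−0.02170 × 53.0) = 0.3166
R = 1 / (1 − 0.3166) = 1 / 0.6834 ≈ 1.46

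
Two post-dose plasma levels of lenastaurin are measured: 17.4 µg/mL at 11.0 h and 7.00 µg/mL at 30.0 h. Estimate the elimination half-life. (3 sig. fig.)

14.5 hours

k = ln(C₁/C₂) / (t₂ − t₁) = ln(17.4/7.00) / (30.0 − 11.0)
  = 0.9106 / 19.00 = 0.04792 h⁻¹
t½ = ln 2 / k = ln 2 / 0.04792 ≈ 14.5 hours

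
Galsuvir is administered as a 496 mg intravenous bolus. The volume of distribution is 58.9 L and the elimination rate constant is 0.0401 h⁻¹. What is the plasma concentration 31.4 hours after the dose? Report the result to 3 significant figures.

2.39 µg/mL

C₀ = dose / V = 496 / 58.9 = 8.421 µg/mL
C(t) = C₀ e^(−kt) = 8.421 × e^(−0.04010 × 31.4) = 8.421 × e^(−1.259) = 8.421 × 0.2839 ≈ 2.39 µg/mL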